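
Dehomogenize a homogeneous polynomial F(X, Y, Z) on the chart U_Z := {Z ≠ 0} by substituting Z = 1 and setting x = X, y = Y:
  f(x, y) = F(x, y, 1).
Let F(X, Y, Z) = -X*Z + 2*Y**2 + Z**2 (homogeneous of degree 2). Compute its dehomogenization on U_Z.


f(x, y) = -x + 2*y**2 + 1

On U_Z we set Z = 1. Each monomial c·X^i·Y^j·Z^k in F becomes c·x^i·y^j·1^k = c·x^i·y^j.
Substituting Z = 1: F(X, Y, 1) = -x + 2*y**2 + 1.
Note: deg(f) ≤ deg(F) = 2; strict inequality happens when F is divisible by Z (lost terms).


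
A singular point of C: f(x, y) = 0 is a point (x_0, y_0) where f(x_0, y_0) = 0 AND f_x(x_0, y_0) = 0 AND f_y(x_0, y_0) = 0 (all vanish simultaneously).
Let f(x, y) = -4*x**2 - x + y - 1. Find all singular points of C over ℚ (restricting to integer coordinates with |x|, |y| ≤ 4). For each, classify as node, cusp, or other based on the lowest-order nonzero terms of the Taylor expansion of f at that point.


No singular points in the scanned grid; C is smooth there.

Compute partial derivatives:
  f_x = -8*x - 1.
  f_y = 1.
f_y = 1 is a nonzero constant, so f_y never vanishes: no point (x, y) can satisfy f = f_x = f_y = 0. In particular no (x, y) ∈ {−4, ..., 4}² is singular; the curve is smooth.


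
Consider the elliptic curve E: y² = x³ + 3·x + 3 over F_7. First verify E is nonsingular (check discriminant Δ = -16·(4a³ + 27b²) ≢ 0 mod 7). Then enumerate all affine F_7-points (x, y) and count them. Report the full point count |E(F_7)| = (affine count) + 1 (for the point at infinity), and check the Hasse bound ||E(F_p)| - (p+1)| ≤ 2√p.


Affine points = {(1, 0), (3, 2), (3, 5), (4, 3), (4, 4)}; affine count = 5; |E(F_7)| = 6.

Discriminant check: Δ ∝ 4a³ + 27b² = 4·3³ + 27·3² = 4·27 + 27·9 ≡ 1 (mod 7). Nonzero ⇒ E is nonsingular.
For each x ∈ F_7, compute rhs = x³ + 3·x + 3 mod 7, then count y ∈ F_7 with y² ≡ rhs.
  x = 0: rhs = 3, matching y values: none (0 points).
  x = 1: rhs = 0, matching y values: 0 (1 points).
  x = 2: rhs = 3, matching y values: none (0 points).
  x = 3: rhs = 4, matching y values: 2, 5 (2 points).
  x = 4: rhs = 2, matching y values: 3, 4 (2 points).
  x = 5: rhs = 3, matching y values: none (0 points).
  x = 6: rhs = 6, matching y values: none (0 points).
Total affine count: 5.
Full point count |E(F_7)| = 5 + 1 = 6.
Hasse bound: |6 − (7+1)| = |-2| = 2 ≤ 2√7 ≈ 5.2915 ✓.


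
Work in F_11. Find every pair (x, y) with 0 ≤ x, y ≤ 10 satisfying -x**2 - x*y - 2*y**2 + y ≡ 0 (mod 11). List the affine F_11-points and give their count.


Affine F_11-points: {(0, 0), (0, 6), (1, 4), (1, 7), (3, 3), (3, 7), (5, 3), (5, 6), (6, 4), (6, 10)}; count = 10.

For each of the 121 pairs (x, y) ∈ F_11², evaluate f(x, y) mod 11. Record the zeros.
  x = 0: [0↦0, 1↦10, 2↦5, 3↦7, 4↦5, 5↦10, 6↦0, 7↦8, 8↦1, 9↦1, 10↦8]  zeros at y ∈ {0, 6}
  x = 1: [0↦10, 1↦8, 2↦2, 3↦3, 4↦0, 5↦4, 6↦4, 7↦0, 8↦3, 9↦2, 10↦8]  zeros at y ∈ {4, 7}
  x = 2: [0↦7, 1↦4, 2↦8, 3↦8, 4↦4, 5↦7, 6↦6, 7↦1, 8↦3, 9↦1, 10↦6]  zeros at y ∈ ∅
  x = 3: [0↦2, 1↦9, 2↦1, 3↦0, 4↦6, 5↦8, 6↦6, 7↦0, 8↦1, 9↦9, 10↦2]  zeros at y ∈ {3, 7}
  x = 4: [0↦6, 1↦1, 2↦3, 3↦1, 4↦6, 5↦7, 6↦4, 7↦8, 8↦8, 9↦4, 10↦7]  zeros at y ∈ ∅
  x = 5: [0↦8, 1↦2, 2↦3, 3↦0, 4↦4, 5↦4, 6↦0, 7↦3, 8↦2, 9↦8, 10↦10]  zeros at y ∈ {3, 6}
  x = 6: [0↦8, 1↦1, 2↦1, 3↦8, 4↦0, 5↦10, 6↦5, 7↦7, 8↦5, 9↦10, 10↦0]  zeros at y ∈ {4, 10}
  x = 7: [0↦6, 1↦9, 2↦8, 3↦3, 4↦5, 5↦3, 6↦8, 7↦9, 8↦6, 9↦10, 10↦10]  zeros at y ∈ ∅
  x = 8: [0↦2, 1↦4, 2↦2, 3↦7, 4↦8, 5↦5, 6↦9, 7↦9, 8↦5, 9↦8, 10↦7]  zeros at y ∈ ∅
  x = 9: [0↦7, 1↦8, 2↦5, 3↦9, 4↦9, 5↦5, 6↦8, 7↦7, 8↦2, 9↦4, 10↦2]  zeros at y ∈ ∅
  x = 10: [0↦10, 1↦10, 2↦6, 3↦9, 4↦8, 5↦3, 6↦5, 7↦3, 8↦8, 9↦9, 10↦6]  zeros at y ∈ ∅
Collecting zeros: affine points = {(0, 0), (0, 6), (1, 4), (1, 7), (3, 3), (3, 7), (5, 3), (5, 6), (6, 4), (6, 10)}.
Total count |C(F_11)_aff| = 10.


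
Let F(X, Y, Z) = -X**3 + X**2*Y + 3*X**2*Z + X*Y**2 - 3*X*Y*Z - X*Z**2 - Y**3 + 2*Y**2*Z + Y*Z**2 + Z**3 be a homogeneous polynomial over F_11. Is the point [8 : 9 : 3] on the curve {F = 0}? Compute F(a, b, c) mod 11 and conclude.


F(8,9,3) ≡ 4 (mod 11); P is NOT on the curve.

Evaluate F(8, 9, 3) term-by-term (mod 11).
  -X**3 ↦ -1·512·1·1 = -512
  X**2*Y ↦ 1·64·9·1 = 576
  3*X**2*Z ↦ 3·64·1·3 = 576
  X*Y**2 ↦ 1·8·81·1 = 648
  -3*X*Y*Z ↦ -3·8·9·3 = -648
  -X*Z**2 ↦ -1·8·1·9 = -72
  -Y**3 ↦ -1·1·729·1 = -729
  2*Y**2*Z ↦ 2·1·81·3 = 486
  Y*Z**2 ↦ 1·1·9·9 = 81
  Z**3 ↦ 1·1·1·27 = 27
Sum: F(8, 9, 3) = (-512) + (576) + (576) + (648) + (-648) + (-72) + (-729) + (486) + (81) + (27) = 433.
Reducing mod 11: 433 ≡ 4 (mod 11).
Since F(a, b, c) ≡ 4 ≠ 0 (mod 11), P does NOT lie on the curve.


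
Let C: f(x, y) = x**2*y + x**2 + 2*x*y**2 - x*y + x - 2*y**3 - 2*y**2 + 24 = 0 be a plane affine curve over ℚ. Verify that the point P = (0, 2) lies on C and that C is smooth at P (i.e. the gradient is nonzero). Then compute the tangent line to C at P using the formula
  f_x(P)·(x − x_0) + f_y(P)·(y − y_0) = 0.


Tangent line at P: 7*x - 32*y + 64 = 0.

Step 1: f(0, 2) = 0, so P lies on C.
Step 2: partial derivatives
  f_x(x, y) = 2*x*y + 2*x + 2*y**2 - y + 1, f_y(x, y) = x**2 + 4*x*y - x - 6*y**2 - 4*y.
  f_x(P) = 7, f_y(P) = -32 (gradient nonzero, so P is smooth).
Step 3: tangent line at P: 7·(x − 0) + -32·(y − 2) = 0.
Expanding: 7*x - 32*y + 64 = 0.


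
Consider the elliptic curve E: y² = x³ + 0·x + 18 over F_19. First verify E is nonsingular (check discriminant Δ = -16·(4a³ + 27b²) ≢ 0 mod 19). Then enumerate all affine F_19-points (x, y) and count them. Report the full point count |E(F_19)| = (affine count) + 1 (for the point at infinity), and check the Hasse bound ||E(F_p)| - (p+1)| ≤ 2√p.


Affine points = {(1, 0), (2, 8), (2, 11), (3, 8), (3, 11), (4, 5), (4, 14), (6, 5), (6, 14), (7, 0), (8, 6), (8, 13), (9, 5), (9, 14), (10, 7), (10, 12), (11, 0), (12, 6), (12, 13), (13, 7), (13, 12), (14, 8), (14, 11), (15, 7), (15, 12), (18, 6), (18, 13)}; affine count = 27; |E(F_19)| = 28.

Discriminant check: Δ ∝ 4a³ + 27b² = 4·0³ + 27·18² = 4·0 + 27·324 ≡ 8 (mod 19). Nonzero ⇒ E is nonsingular.
For each x ∈ F_19, compute rhs = x³ + 0·x + 18 mod 19, then count y ∈ F_19 with y² ≡ rhs.
  x = 0: rhs = 18, matching y values: none (0 points).
  x = 1: rhs = 0, matching y values: 0 (1 points).
  x = 2: rhs = 7, matching y values: 8, 11 (2 points).
  x = 3: rhs = 7, matching y values: 8, 11 (2 points).
  x = 4: rhs = 6, matching y values: 5, 14 (2 points).
  x = 5: rhs = 10, matching y values: none (0 points).
  x = 6: rhs = 6, matching y values: 5, 14 (2 points).
  x = 7: rhs = 0, matching y values: 0 (1 points).
  x = 8: rhs = 17, matching y values: 6, 13 (2 points).
  x = 9: rhs = 6, matching y values: 5, 14 (2 points).
  x = 10: rhs = 11, matching y values: 7, 12 (2 points).
  x = 11: rhs = 0, matching y values: 0 (1 points).
  x = 12: rhs = 17, matching y values: 6, 13 (2 points).
  x = 13: rhs = 11, matching y values: 7, 12 (2 points).
  x = 14: rhs = 7, matching y values: 8, 11 (2 points).
  x = 15: rhs = 11, matching y values: 7, 12 (2 points).
  x = 16: rhs = 10, matching y values: none (0 points).
  x = 17: rhs = 10, matching y values: none (0 points).
  x = 18: rhs = 17, matching y values: 6, 13 (2 points).
Total affine count: 27.
Full point count |E(F_19)| = 27 + 1 = 28.
Hasse bound: |28 − (19+1)| = |8| = 8 ≤ 2√19 ≈ 8.7178 ✓.


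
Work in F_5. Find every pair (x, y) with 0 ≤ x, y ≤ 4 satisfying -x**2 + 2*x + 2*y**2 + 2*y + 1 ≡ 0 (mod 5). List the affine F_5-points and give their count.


Affine F_5-points: {(0, 1), (0, 3), (2, 1), (2, 3), (3, 2), (4, 2)}; count = 6.

For each of the 25 pairs (x, y) ∈ F_5², evaluate f(x, y) mod 5. Record the zeros.
  x = 0: [0↦1, 1↦0, 2↦3, 3↦0, 4↦1]  zeros at y ∈ {1, 3}
  x = 1: [0↦2, 1↦1, 2↦4, 3↦1, 4↦2]  zeros at y ∈ ∅
  x = 2: [0↦1, 1↦0, 2↦3, 3↦0, 4↦1]  zeros at y ∈ {1, 3}
  x = 3: [0↦3, 1↦2, 2↦0, 3↦2, 4↦3]  zeros at y ∈ {2}
  x = 4: [0↦3, 1↦2, 2↦0, 3↦2, 4↦3]  zeros at y ∈ {2}
Collecting zeros: affine points = {(0, 1), (0, 3), (2, 1), (2, 3), (3, 2), (4, 2)}.
Total count |C(F_5)_aff| = 6.


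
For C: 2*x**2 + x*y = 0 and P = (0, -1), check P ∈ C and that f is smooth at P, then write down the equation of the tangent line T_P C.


Tangent line at P: -x = 0.

Step 1: f(0, -1) = 0, so P lies on C.
Step 2: partial derivatives
  f_x(x, y) = 4*x + y, f_y(x, y) = x.
  f_x(P) = -1, f_y(P) = 0 (gradient nonzero, so P is smooth).
Step 3: tangent line at P: -1·(x − 0) + 0·(y − -1) = 0.
Expanding: -x = 0.


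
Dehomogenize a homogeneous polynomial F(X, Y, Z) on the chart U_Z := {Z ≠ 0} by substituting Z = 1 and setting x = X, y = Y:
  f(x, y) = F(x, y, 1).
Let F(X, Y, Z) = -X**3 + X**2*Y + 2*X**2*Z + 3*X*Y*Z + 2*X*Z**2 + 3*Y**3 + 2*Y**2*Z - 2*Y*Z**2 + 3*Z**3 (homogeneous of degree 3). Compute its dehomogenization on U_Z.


f(x, y) = -x**3 + x**2*y + 2*x**2 + 3*x*y + 2*x + 3*y**3 + 2*y**2 - 2*y + 3

On U_Z we set Z = 1. Each monomial c·X^i·Y^j·Z^k in F becomes c·x^i·y^j·1^k = c·x^i·y^j.
Substituting Z = 1: F(X, Y, 1) = -x**3 + x**2*y + 2*x**2 + 3*x*y + 2*x + 3*y**3 + 2*y**2 - 2*y + 3.
Note: deg(f) ≤ deg(F) = 3; strict inequality happens when F is divisible by Z (lost terms).


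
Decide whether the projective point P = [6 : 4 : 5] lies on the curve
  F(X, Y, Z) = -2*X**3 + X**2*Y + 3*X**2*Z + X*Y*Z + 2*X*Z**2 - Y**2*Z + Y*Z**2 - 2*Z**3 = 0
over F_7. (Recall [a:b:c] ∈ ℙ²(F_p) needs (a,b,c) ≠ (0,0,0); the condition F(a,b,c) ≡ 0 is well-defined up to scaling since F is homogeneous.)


F(6,4,5) ≡ 1 (mod 7); P is NOT on the curve.

Evaluate F(6, 4, 5) term-by-term (mod 7).
  -2*X**3 ↦ -2·216·1·1 = -432
  X**2*Y ↦ 1·36·4·1 = 144
  3*X**2*Z ↦ 3·36·1·5 = 540
  X*Y*Z ↦ 1·6·4·5 = 120
  2*X*Z**2 ↦ 2·6·1·25 = 300
  -Y**2*Z ↦ -1·1·16·5 = -80
  Y*Z**2 ↦ 1·1·4·25 = 100
  -2*Z**3 ↦ -2·1·1·125 = -250
Sum: F(6, 4, 5) = (-432) + (144) + (540) + (120) + (300) + (-80) + (100) + (-250) = 442.
Reducing mod 7: 442 ≡ 1 (mod 7).
Since F(a, b, c) ≡ 1 ≠ 0 (mod 7), P does NOT lie on the curve.


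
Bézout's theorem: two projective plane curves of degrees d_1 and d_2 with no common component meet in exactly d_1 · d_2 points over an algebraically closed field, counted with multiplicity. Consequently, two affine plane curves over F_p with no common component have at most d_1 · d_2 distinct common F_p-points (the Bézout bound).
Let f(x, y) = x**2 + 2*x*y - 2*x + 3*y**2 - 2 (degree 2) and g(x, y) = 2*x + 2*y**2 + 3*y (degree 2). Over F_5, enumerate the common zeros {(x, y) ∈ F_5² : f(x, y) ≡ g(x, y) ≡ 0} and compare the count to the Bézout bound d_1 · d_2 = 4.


Common zeros: {(3, 2)}; count = 1; Bézout bound = 4.

deg(f) = 2, deg(g) = 2, so Bézout bound = 4.
Scan x ∈ F_5. For each x, list the y ∈ F_5 with f(x, y) ≡ 0 and those with g(x, y) ≡ 0 (mod 5); the common zeros in that column are the intersection.
  x = 0: f ≡ 0 at y ∈ {2, 3}; g ≡ 0 at y ∈ {0, 1}; common: ∅.
  x = 1: f ≡ 0 at y ∈ {3}; g ≡ 0 at y ∈ ∅; common: ∅.
  x = 2: f ≡ 0 at y ∈ {1}; g ≡ 0 at y ∈ ∅; common: ∅.
  x = 3: f ≡ 0 at y ∈ {1, 2}; g ≡ 0 at y ∈ {2, 4}; common: {2}.
  x = 4: f ≡ 0 at y ∈ ∅; g ≡ 0 at y ∈ {3}; common: ∅.
Collecting: common zeros = {(3, 2)}, so the count is 1.
Comparison with the Bézout bound: 1 ≤ 4 = deg(f)·deg(g), as expected for curves with no common component (the affine F_5-count falls short of the bound because intersections may lie at infinity, over extension fields, or carry multiplicity).


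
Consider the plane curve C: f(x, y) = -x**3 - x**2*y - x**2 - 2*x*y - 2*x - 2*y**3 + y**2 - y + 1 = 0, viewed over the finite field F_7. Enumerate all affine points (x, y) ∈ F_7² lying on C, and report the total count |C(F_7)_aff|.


Affine F_7-points: {(3, 4), (5, 1), (6, 3)}; count = 3.

For each of the 49 pairs (x, y) ∈ F_7², evaluate f(x, y) mod 7. Record the zeros.
  x = 0: [0↦1, 1↦6, 2↦1, 3↦2, 4↦4, 5↦2, 6↦5]  zeros at y ∈ ∅
  x = 1: [0↦4, 1↦6, 2↦5, 3↦3, 4↦2, 5↦4, 6↦4]  zeros at y ∈ ∅
  x = 2: [0↦6, 1↦3, 2↦4, 3↦4, 4↦5, 5↦2, 6↦4]  zeros at y ∈ ∅
  x = 3: [0↦1, 1↦5, 2↦6, 3↦6, 4↦0, 5↦4, 6↦6]  zeros at y ∈ {4}
  x = 4: [0↦4, 1↦6, 2↦5, 3↦3, 4↦2, 5↦4, 6↦4]  zeros at y ∈ ∅
  x = 5: [0↦2, 1↦0, 2↦2, 3↦3, 4↦5, 5↦3, 6↦6]  zeros at y ∈ {1}
  x = 6: [0↦3, 1↦2, 2↦5, 3↦0, 4↦3, 5↦2, 6↦6]  zeros at y ∈ {3}
Collecting zeros: affine points = {(3, 4), (5, 1), (6, 3)}.
Total count |C(F_7)_aff| = 3.


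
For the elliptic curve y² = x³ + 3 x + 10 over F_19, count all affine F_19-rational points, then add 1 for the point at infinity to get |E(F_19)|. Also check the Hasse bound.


Affine points = {(2, 9), (2, 10), (5, 6), (5, 13), (6, 4), (6, 15), (9, 5), (9, 14), (11, 5), (11, 14), (12, 8), (12, 11), (13, 2), (13, 17), (18, 5), (18, 14)}; affine count = 16; |E(F_19)| = 17.

Discriminant check: Δ ∝ 4a³ + 27b² = 4·3³ + 27·10² = 4·27 + 27·100 ≡ 15 (mod 19). Nonzero ⇒ E is nonsingular.
For each x ∈ F_19, compute rhs = x³ + 3·x + 10 mod 19, then count y ∈ F_19 with y² ≡ rhs.
  x = 0: rhs = 10, matching y values: none (0 points).
  x = 1: rhs = 14, matching y values: none (0 points).
  x = 2: rhs = 5, matching y values: 9, 10 (2 points).
  x = 3: rhs = 8, matching y values: none (0 points).
  x = 4: rhs = 10, matching y values: none (0 points).
  x = 5: rhs = 17, matching y values: 6, 13 (2 points).
  x = 6: rhs = 16, matching y values: 4, 15 (2 points).
  x = 7: rhs = 13, matching y values: none (0 points).
  x = 8: rhs = 14, matching y values: none (0 points).
  x = 9: rhs = 6, matching y values: 5, 14 (2 points).
  x = 10: rhs = 14, matching y values: none (0 points).
  x = 11: rhs = 6, matching y values: 5, 14 (2 points).
  x = 12: rhs = 7, matching y values: 8, 11 (2 points).
  x = 13: rhs = 4, matching y values: 2, 17 (2 points).
  x = 14: rhs = 3, matching y values: none (0 points).
  x = 15: rhs = 10, matching y values: none (0 points).
  x = 16: rhs = 12, matching y values: none (0 points).
  x = 17: rhs = 15, matching y values: none (0 points).
  x = 18: rhs = 6, matching y values: 5, 14 (2 points).
Total affine count: 16.
Full point count |E(F_19)| = 16 + 1 = 17.
Hasse bound: |17 − (19+1)| = |-3| = 3 ≤ 2√19 ≈ 8.7178 ✓.


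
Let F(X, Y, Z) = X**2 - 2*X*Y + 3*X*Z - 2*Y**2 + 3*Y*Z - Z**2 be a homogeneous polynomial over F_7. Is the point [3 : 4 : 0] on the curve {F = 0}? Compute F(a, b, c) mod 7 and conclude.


F(3,4,0) ≡ 2 (mod 7); P is NOT on the curve.

Evaluate F(3, 4, 0) term-by-term (mod 7).
  X**2 ↦ 1·9·1·1 = 9
  -2*X*Y ↦ -2·3·4·1 = -24
  3*X*Z ↦ 3·3·1·0 = 0
  -2*Y**2 ↦ -2·1·16·1 = -32
  3*Y*Z ↦ 3·1·4·0 = 0
  -Z**2 ↦ -1·1·1·0 = 0
Sum: F(3, 4, 0) = (9) + (-24) + (0) + (-32) + (0) + (0) = -47.
Reducing mod 7: -47 ≡ 2 (mod 7).
Since F(a, b, c) ≡ 2 ≠ 0 (mod 7), P does NOT lie on the curve.


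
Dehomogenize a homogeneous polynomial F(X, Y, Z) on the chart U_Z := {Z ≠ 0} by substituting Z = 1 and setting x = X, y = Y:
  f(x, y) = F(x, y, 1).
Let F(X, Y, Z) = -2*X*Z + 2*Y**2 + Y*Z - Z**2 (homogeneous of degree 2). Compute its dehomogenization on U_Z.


f(x, y) = -2*x + 2*y**2 + y - 1

On U_Z we set Z = 1. Each monomial c·X^i·Y^j·Z^k in F becomes c·x^i·y^j·1^k = c·x^i·y^j.
Substituting Z = 1: F(X, Y, 1) = -2*x + 2*y**2 + y - 1.
Note: deg(f) ≤ deg(F) = 2; strict inequality happens when F is divisible by Z (lost terms).


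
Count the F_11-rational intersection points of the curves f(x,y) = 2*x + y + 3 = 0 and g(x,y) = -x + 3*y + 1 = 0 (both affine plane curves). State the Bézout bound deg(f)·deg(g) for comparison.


Common zeros: {(2, 4)}; count = 1; Bézout bound = 1.

deg(f) = 1, deg(g) = 1, so Bézout bound = 1.
Scan x ∈ F_11. For each x, list the y ∈ F_11 with f(x, y) ≡ 0 and those with g(x, y) ≡ 0 (mod 11); the common zeros in that column are the intersection.
  x = 0: f ≡ 0 at y ∈ {8}; g ≡ 0 at y ∈ {7}; common: ∅.
  x = 1: f ≡ 0 at y ∈ {6}; g ≡ 0 at y ∈ {0}; common: ∅.
  x = 2: f ≡ 0 at y ∈ {4}; g ≡ 0 at y ∈ {4}; common: {4}.
  x = 3: f ≡ 0 at y ∈ {2}; g ≡ 0 at y ∈ {8}; common: ∅.
  x = 4: f ≡ 0 at y ∈ {0}; g ≡ 0 at y ∈ {1}; common: ∅.
  x = 5: f ≡ 0 at y ∈ {9}; g ≡ 0 at y ∈ {5}; common: ∅.
  x = 6: f ≡ 0 at y ∈ {7}; g ≡ 0 at y ∈ {9}; common: ∅.
  x = 7: f ≡ 0 at y ∈ {5}; g ≡ 0 at y ∈ {2}; common: ∅.
  x = 8: f ≡ 0 at y ∈ {3}; g ≡ 0 at y ∈ {6}; common: ∅.
  x = 9: f ≡ 0 at y ∈ {1}; g ≡ 0 at y ∈ {10}; common: ∅.
  x = 10: f ≡ 0 at y ∈ {10}; g ≡ 0 at y ∈ {3}; common: ∅.
Collecting: common zeros = {(2, 4)}, so the count is 1.
Comparison with the Bézout bound: 1 ≤ 1 = deg(f)·deg(g), as expected for curves with no common component (the bound is attained).


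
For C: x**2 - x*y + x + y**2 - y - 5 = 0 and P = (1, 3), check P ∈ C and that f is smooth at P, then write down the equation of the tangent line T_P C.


Tangent line at P: 4*y - 12 = 0.

Step 1: f(1, 3) = 0, so P lies on C.
Step 2: partial derivatives
  f_x(x, y) = 2*x - y + 1, f_y(x, y) = -x + 2*y - 1.
  f_x(P) = 0, f_y(P) = 4 (gradient nonzero, so P is smooth).
Step 3: tangent line at P: 0·(x − 1) + 4·(y − 3) = 0.
Expanding: 4*y - 12 = 0.


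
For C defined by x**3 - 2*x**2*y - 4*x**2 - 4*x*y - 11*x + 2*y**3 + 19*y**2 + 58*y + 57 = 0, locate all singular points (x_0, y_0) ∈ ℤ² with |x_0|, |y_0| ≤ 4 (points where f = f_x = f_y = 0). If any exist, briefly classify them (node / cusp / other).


Singular points: {(-1, -3)}; classification: node.

Compute partial derivatives:
  f_x = 3*x**2 - 4*x*y - 8*x - 4*y - 11.
  f_y = -2*x**2 - 4*x + 6*y**2 + 38*y + 58.
Scan x_0 ∈ {−4, ..., 4}. For each x_0, f_y(x_0, y) is a polynomial in y; find its integer roots y ∈ {−4, ..., 4}, then test f_x and f at those candidates.
  x = -4: f_y(-4, y) = 6*y**2 + 38*y + 42; no integer root y with |y| ≤ 4.
  x = -3: f_y(-3, y) = 6*y**2 + 38*y + 52; vanishes at y ∈ {-2}. (-3, -2): f_x = 24 ≠ 0.
  x = -2: f_y(-2, y) = 6*y**2 + 38*y + 58; no integer root y with |y| ≤ 4.
  x = -1: f_y(-1, y) = 6*y**2 + 38*y + 60; vanishes at y ∈ {-3}. (-1, -3): f_x = 0, f = 0 — SINGULAR.
  x = 0: f_y(0, y) = 6*y**2 + 38*y + 58; no integer root y with |y| ≤ 4.
  x = 1: f_y(1, y) = 6*y**2 + 38*y + 52; vanishes at y ∈ {-2}. (1, -2): f_x = 0 but f = -1 ≠ 0.
  x = 2: f_y(2, y) = 6*y**2 + 38*y + 42; no integer root y with |y| ≤ 4.
  x = 3: f_y(3, y) = 6*y**2 + 38*y + 28; no integer root y with |y| ≤ 4.
  x = 4: f_y(4, y) = 6*y**2 + 38*y + 10; no integer root y with |y| ≤ 4.
Only singular point on the grid: (-1, -3).
Classify: substitute x = -1 + u, y = -3 + v and expand: f = u**3 - 2*u**2*v - u**2 + 2*v**3 + v**2.
No constant or linear terms (consistent with a singular point). Quadratic part: -u**2 + v**2. Cubic part: u**3 - 2*u**2*v + 2*v**3.
The quadratic part v**2 - u**2 = (v − u)(v + u) splits into two distinct linear factors, so there are two distinct tangent lines y − -3 = ±(x − -1) — this is a node (ordinary double point).
Classification: node.


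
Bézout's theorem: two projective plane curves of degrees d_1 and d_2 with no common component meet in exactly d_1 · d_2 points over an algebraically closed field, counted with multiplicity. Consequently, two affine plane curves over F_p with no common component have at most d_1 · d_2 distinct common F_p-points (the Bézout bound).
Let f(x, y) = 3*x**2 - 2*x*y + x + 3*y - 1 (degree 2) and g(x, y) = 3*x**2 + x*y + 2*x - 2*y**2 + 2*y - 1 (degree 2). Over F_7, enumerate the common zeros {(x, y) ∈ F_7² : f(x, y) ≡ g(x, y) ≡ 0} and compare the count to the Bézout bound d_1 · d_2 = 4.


Common zeros: {(3, 5), (6, 4)}; count = 2; Bézout bound = 4.

deg(f) = 2, deg(g) = 2, so Bézout bound = 4.
Scan x ∈ F_7. For each x, list the y ∈ F_7 with f(x, y) ≡ 0 and those with g(x, y) ≡ 0 (mod 7); the common zeros in that column are the intersection.
  x = 0: f ≡ 0 at y ∈ {5}; g ≡ 0 at y ∈ ∅; common: ∅.
  x = 1: f ≡ 0 at y ∈ {4}; g ≡ 0 at y ∈ ∅; common: ∅.
  x = 2: f ≡ 0 at y ∈ {6}; g ≡ 0 at y ∈ ∅; common: ∅.
  x = 3: f ≡ 0 at y ∈ {5}; g ≡ 0 at y ∈ {1, 5}; common: {5}.
  x = 4: f ≡ 0 at y ∈ {6}; g ≡ 0 at y ∈ {5}; common: ∅.
  x = 5: f ≡ 0 at y ∈ ∅; g ≡ 0 at y ∈ {0}; common: ∅.
  x = 6: f ≡ 0 at y ∈ {4}; g ≡ 0 at y ∈ {0, 4}; common: {4}.
Collecting: common zeros = {(3, 5), (6, 4)}, so the count is 2.
Comparison with the Bézout bound: 2 ≤ 4 = deg(f)·deg(g), as expected for curves with no common component (the affine F_7-count falls short of the bound because intersections may lie at infinity, over extension fields, or carry multiplicity).


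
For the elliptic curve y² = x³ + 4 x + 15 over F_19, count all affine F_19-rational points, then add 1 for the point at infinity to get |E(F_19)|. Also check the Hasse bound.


Affine points = {(1, 1), (1, 18), (3, 4), (3, 15), (4, 0), (7, 5), (7, 14), (9, 1), (9, 18), (12, 9), (12, 10), (15, 7), (15, 12)}; affine count = 13; |E(F_19)| = 14.

Discriminant check: Δ ∝ 4a³ + 27b² = 4·4³ + 27·15² = 4·64 + 27·225 ≡ 4 (mod 19). Nonzero ⇒ E is nonsingular.
For each x ∈ F_19, compute rhs = x³ + 4·x + 15 mod 19, then count y ∈ F_19 with y² ≡ rhs.
  x = 0: rhs = 15, matching y values: none (0 points).
  x = 1: rhs = 1, matching y values: 1, 18 (2 points).
  x = 2: rhs = 12, matching y values: none (0 points).
  x = 3: rhs = 16, matching y values: 4, 15 (2 points).
  x = 4: rhs = 0, matching y values: 0 (1 points).
  x = 5: rhs = 8, matching y values: none (0 points).
  x = 6: rhs = 8, matching y values: none (0 points).
  x = 7: rhs = 6, matching y values: 5, 14 (2 points).
  x = 8: rhs = 8, matching y values: none (0 points).
  x = 9: rhs = 1, matching y values: 1, 18 (2 points).
  x = 10: rhs = 10, matching y values: none (0 points).
  x = 11: rhs = 3, matching y values: none (0 points).
  x = 12: rhs = 5, matching y values: 9, 10 (2 points).
  x = 13: rhs = 3, matching y values: none (0 points).
  x = 14: rhs = 3, matching y values: none (0 points).
  x = 15: rhs = 11, matching y values: 7, 12 (2 points).
  x = 16: rhs = 14, matching y values: none (0 points).
  x = 17: rhs = 18, matching y values: none (0 points).
  x = 18: rhs = 10, matching y values: none (0 points).
Total affine count: 13.
Full point count |E(F_19)| = 13 + 1 = 14.
Hasse bound: |14 − (19+1)| = |-6| = 6 ≤ 2√19 ≈ 8.7178 ✓.


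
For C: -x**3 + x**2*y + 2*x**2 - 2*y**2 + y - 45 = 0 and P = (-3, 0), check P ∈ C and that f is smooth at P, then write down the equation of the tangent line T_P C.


Tangent line at P: -39*x + 10*y - 117 = 0.

Step 1: f(-3, 0) = 0, so P lies on C.
Step 2: partial derivatives
  f_x(x, y) = -3*x**2 + 2*x*y + 4*x, f_y(x, y) = x**2 - 4*y + 1.
  f_x(P) = -39, f_y(P) = 10 (gradient nonzero, so P is smooth).
Step 3: tangent line at P: -39·(x − -3) + 10·(y − 0) = 0.
Expanding: -39*x + 10*y - 117 = 0.


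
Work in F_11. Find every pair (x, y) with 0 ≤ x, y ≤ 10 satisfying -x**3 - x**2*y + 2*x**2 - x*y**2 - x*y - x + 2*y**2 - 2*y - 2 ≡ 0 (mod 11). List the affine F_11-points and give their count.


Affine F_11-points: {(0, 4), (0, 8), (2, 5), (4, 5), (4, 6), (7, 3)}; count = 6.

For each of the 121 pairs (x, y) ∈ F_11², evaluate f(x, y) mod 11. Record the zeros.
  x = 0: [0↦9, 1↦9, 2↦2, 3↦10, 4↦0, 5↦5, 6↦3, 7↦5, 8↦0, 9↦10, 10↦2]  zeros at y ∈ {4, 8}
  x = 1: [0↦9, 1↦6, 2↦5, 3↦6, 4↦9, 5↦3, 6↦10, 7↦8, 8↦8, 9↦10, 10↦3]  zeros at y ∈ ∅
  x = 2: [0↦7, 1↦10, 2↦2, 3↦5, 4↦8, 5↦0, 6↦3, 7↦6, 8↦9, 9↦1, 10↦4]  zeros at y ∈ {5}
  x = 3: [0↦8, 1↦4, 2↦9, 3↦1, 4↦2, 5↦1, 6↦9, 7↦4, 8↦8, 9↦10, 10↦10]  zeros at y ∈ ∅
  x = 4: [0↦6, 1↦4, 2↦9, 3↦10, 4↦7, 5↦0, 6↦0, 7↦7, 8↦10, 9↦9, 10↦4]  zeros at y ∈ {5, 6}
  x = 5: [0↦6, 1↦4, 2↦7, 3↦4, 4↦6, 5↦2, 6↦3, 7↦9, 8↦9, 9↦3, 10↦2]  zeros at y ∈ ∅
  x = 6: [0↦2, 1↦9, 2↦8, 3↦10, 4↦4, 5↦1, 6↦1, 7↦4, 8↦10, 9↦8, 10↦9]  zeros at y ∈ ∅
  x = 7: [0↦10, 1↦2, 2↦6, 3↦0, 4↦6, 5↦2, 6↦10, 7↦8, 8↦7, 9↦7, 10↦8]  zeros at y ∈ {3}
  x = 8: [0↦2, 1↦10, 2↦6, 3↦1, 4↦6, 5↦10, 6↦2, 7↦4, 8↦5, 9↦5, 10↦4]  zeros at y ∈ ∅
  x = 9: [0↦5, 1↦5, 2↦2, 3↦7, 4↦9, 5↦8, 6↦4, 7↦8, 8↦9, 9↦7, 10↦2]  zeros at y ∈ ∅
  x = 10: [0↦2, 1↦3, 2↦10, 3↦1, 4↦9, 5↦1, 6↦10, 7↦3, 8↦2, 9↦7, 10↦7]  zeros at y ∈ ∅
Collecting zeros: affine points = {(0, 4), (0, 8), (2, 5), (4, 5), (4, 6), (7, 3)}.
Total count |C(F_11)_aff| = 6.


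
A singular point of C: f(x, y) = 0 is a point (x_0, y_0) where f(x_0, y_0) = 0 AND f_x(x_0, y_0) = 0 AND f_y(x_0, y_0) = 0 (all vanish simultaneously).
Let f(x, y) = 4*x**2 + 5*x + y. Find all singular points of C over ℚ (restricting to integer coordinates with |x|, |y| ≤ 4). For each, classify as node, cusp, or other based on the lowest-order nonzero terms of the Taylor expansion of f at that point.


No singular points in the scanned grid; C is smooth there.

Compute partial derivatives:
  f_x = 8*x + 5.
  f_y = 1.
f_y = 1 is a nonzero constant, so f_y never vanishes: no point (x, y) can satisfy f = f_x = f_y = 0. In particular no (x, y) ∈ {−4, ..., 4}² is singular; the curve is smooth.


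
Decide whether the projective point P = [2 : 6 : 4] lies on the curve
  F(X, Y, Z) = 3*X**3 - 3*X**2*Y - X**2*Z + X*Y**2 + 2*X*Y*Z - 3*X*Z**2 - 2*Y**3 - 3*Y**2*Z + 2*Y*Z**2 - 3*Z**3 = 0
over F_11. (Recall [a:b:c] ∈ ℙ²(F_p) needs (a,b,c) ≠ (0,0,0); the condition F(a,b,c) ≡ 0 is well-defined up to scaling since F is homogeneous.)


F(2,6,4) ≡ 2 (mod 11); P is NOT on the curve.

Evaluate F(2, 6, 4) term-by-term (mod 11).
  3*X**3 ↦ 3·8·1·1 = 24
  -3*X**2*Y ↦ -3·4·6·1 = -72
  -X**2*Z ↦ -1·4·1·4 = -16
  X*Y**2 ↦ 1·2·36·1 = 72
  2*X*Y*Z ↦ 2·2·6·4 = 96
  -3*X*Z**2 ↦ -3·2·1·16 = -96
  -2*Y**3 ↦ -2·1·216·1 = -432
  -3*Y**2*Z ↦ -3·1·36·4 = -432
  2*Y*Z**2 ↦ 2·1·6·16 = 192
  -3*Z**3 ↦ -3·1·1·64 = -192
Sum: F(2, 6, 4) = (24) + (-72) + (-16) + (72) + (96) + (-96) + (-432) + (-432) + (192) + (-192) = -856.
Reducing mod 11: -856 ≡ 2 (mod 11).
Since F(a, b, c) ≡ 2 ≠ 0 (mod 11), P does NOT lie on the curve.


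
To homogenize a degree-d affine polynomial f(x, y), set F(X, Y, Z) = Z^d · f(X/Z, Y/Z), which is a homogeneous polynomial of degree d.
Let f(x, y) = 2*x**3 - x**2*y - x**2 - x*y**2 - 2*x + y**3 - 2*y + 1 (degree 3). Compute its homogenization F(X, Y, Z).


F(X, Y, Z) = 2*X**3 - X**2*Y - X**2*Z - X*Y**2 - 2*X*Z**2 + Y**3 - 2*Y*Z**2 + Z**3

deg(f) = 3.
Substitute x = X/Z, y = Y/Z into f, then multiply by Z^3.
  monomial 2·x^3·y^0 ↦ 2·X^3·Y^0·Z^0.
  monomial -1·x^2·y^1 ↦ -1·X^2·Y^1·Z^0.
  monomial -1·x^2·y^0 ↦ -1·X^2·Y^0·Z^1.
  monomial -1·x^1·y^2 ↦ -1·X^1·Y^2·Z^0.
  monomial -2·x^1·y^0 ↦ -2·X^1·Y^0·Z^2.
  monomial 1·x^0·y^3 ↦ 1·X^0·Y^3·Z^0.
  monomial -2·x^0·y^1 ↦ -2·X^0·Y^1·Z^2.
  monomial 1·x^0·y^0 ↦ 1·X^0·Y^0·Z^3.
Collecting: F(X, Y, Z) = 2*X**3 - X**2*Y - X**2*Z - X*Y**2 - 2*X*Z**2 + Y**3 - 2*Y*Z**2 + Z**3.


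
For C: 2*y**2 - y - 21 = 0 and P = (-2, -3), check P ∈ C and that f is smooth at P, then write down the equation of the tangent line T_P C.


Tangent line at P: -13*y - 39 = 0.

Step 1: f(-2, -3) = 0, so P lies on C.
Step 2: partial derivatives
  f_x(x, y) = 0, f_y(x, y) = 4*y - 1.
  f_x(P) = 0, f_y(P) = -13 (gradient nonzero, so P is smooth).
Step 3: tangent line at P: 0·(x − -2) + -13·(y − -3) = 0.
Expanding: -13*y - 39 = 0.


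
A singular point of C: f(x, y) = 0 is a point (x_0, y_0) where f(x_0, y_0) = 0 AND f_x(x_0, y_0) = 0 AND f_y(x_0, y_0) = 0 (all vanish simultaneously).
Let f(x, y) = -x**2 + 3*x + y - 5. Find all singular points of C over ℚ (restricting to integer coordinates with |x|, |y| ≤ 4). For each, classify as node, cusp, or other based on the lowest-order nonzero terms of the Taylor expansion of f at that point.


No singular points in the scanned grid; C is smooth there.

Compute partial derivatives:
  f_x = 3 - 2*x.
  f_y = 1.
f_y = 1 is a nonzero constant, so f_y never vanishes: no point (x, y) can satisfy f = f_x = f_y = 0. In particular no (x, y) ∈ {−4, ..., 4}² is singular; the curve is smooth.


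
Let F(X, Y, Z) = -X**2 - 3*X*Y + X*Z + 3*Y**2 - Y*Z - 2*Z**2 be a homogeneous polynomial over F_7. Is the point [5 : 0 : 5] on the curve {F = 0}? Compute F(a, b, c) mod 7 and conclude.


F(5,0,5) ≡ 6 (mod 7); P is NOT on the curve.

Evaluate F(5, 0, 5) term-by-term (mod 7).
  -X**2 ↦ -1·25·1·1 = -25
  -3*X*Y ↦ -3·5·0·1 = 0
  X*Z ↦ 1·5·1·5 = 25
  3*Y**2 ↦ 3·1·0·1 = 0
  -Y*Z ↦ -1·1·0·5 = 0
  -2*Z**2 ↦ -2·1·1·25 = -50
Sum: F(5, 0, 5) = (-25) + (0) + (25) + (0) + (0) + (-50) = -50.
Reducing mod 7: -50 ≡ 6 (mod 7).
Since F(a, b, c) ≡ 6 ≠ 0 (mod 7), P does NOT lie on the curve.


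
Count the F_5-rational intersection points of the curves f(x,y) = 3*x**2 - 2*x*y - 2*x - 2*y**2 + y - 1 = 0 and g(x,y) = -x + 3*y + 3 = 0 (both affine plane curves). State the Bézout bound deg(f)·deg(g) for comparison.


Common zeros: {(2, 3), (3, 0)}; count = 2; Bézout bound = 2.

deg(f) = 2, deg(g) = 1, so Bézout bound = 2.
Scan x ∈ F_5. For each x, list the y ∈ F_5 with f(x, y) ≡ 0 and those with g(x, y) ≡ 0 (mod 5); the common zeros in that column are the intersection.
  x = 0: f ≡ 0 at y ∈ ∅; g ≡ 0 at y ∈ {4}; common: ∅.
  x = 1: f ≡ 0 at y ∈ {0, 2}; g ≡ 0 at y ∈ {1}; common: ∅.
  x = 2: f ≡ 0 at y ∈ {3}; g ≡ 0 at y ∈ {3}; common: {3}.
  x = 3: f ≡ 0 at y ∈ {0}; g ≡ 0 at y ∈ {0}; common: {0}.
  x = 4: f ≡ 0 at y ∈ {1, 3}; g ≡ 0 at y ∈ {2}; common: ∅.
Collecting: common zeros = {(2, 3), (3, 0)}, so the count is 2.
Comparison with the Bézout bound: 2 ≤ 2 = deg(f)·deg(g), as expected for curves with no common component (the bound is attained).


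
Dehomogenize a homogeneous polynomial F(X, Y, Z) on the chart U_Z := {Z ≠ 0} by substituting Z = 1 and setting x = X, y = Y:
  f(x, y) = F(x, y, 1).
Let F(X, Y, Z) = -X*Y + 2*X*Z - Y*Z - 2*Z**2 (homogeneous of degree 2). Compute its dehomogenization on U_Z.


f(x, y) = -x*y + 2*x - y - 2

On U_Z we set Z = 1. Each monomial c·X^i·Y^j·Z^k in F becomes c·x^i·y^j·1^k = c·x^i·y^j.
Substituting Z = 1: F(X, Y, 1) = -x*y + 2*x - y - 2.
Note: deg(f) ≤ deg(F) = 2; strict inequality happens when F is divisible by Z (lost terms).


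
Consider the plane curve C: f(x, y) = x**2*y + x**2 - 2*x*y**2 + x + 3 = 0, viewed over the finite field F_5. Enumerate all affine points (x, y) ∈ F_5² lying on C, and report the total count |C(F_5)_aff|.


Affine F_5-points: {(1, 0), (1, 3), (2, 3), (3, 0), (3, 4)}; count = 5.

For each of the 25 pairs (x, y) ∈ F_5², evaluate f(x, y) mod 5. Record the zeros.
  x = 0: [0↦3, 1↦3, 2↦3, 3↦3, 4↦3]  zeros at y ∈ ∅
  x = 1: [0↦0, 1↦4, 2↦4, 3↦0, 4↦2]  zeros at y ∈ {0, 3}
  x = 2: [0↦4, 1↦4, 2↦1, 3↦0, 4↦1]  zeros at y ∈ {3}
  x = 3: [0↦0, 1↦3, 2↦4, 3↦3, 4↦0]  zeros at y ∈ {0, 4}
  x = 4: [0↦3, 1↦1, 2↦3, 3↦4, 4↦4]  zeros at y ∈ ∅
Collecting zeros: affine points = {(1, 0), (1, 3), (2, 3), (3, 0), (3, 4)}.
Total count |C(F_5)_aff| = 5.


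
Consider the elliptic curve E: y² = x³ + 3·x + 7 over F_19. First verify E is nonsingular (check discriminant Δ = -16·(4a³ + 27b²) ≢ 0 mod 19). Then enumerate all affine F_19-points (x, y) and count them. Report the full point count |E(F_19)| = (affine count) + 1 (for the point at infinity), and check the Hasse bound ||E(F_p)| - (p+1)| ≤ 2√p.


Affine points = {(0, 8), (0, 11), (1, 7), (1, 12), (3, 9), (3, 10), (4, 8), (4, 11), (8, 7), (8, 12), (10, 7), (10, 12), (12, 2), (12, 17), (13, 1), (13, 18), (14, 0), (15, 8), (15, 11), (16, 3), (16, 16)}; affine count = 21; |E(F_19)| = 22.

Discriminant check: Δ ∝ 4a³ + 27b² = 4·3³ + 27·7² = 4·27 + 27·49 ≡ 6 (mod 19). Nonzero ⇒ E is nonsingular.
For each x ∈ F_19, compute rhs = x³ + 3·x + 7 mod 19, then count y ∈ F_19 with y² ≡ rhs.
  x = 0: rhs = 7, matching y values: 8, 11 (2 points).
  x = 1: rhs = 11, matching y values: 7, 12 (2 points).
  x = 2: rhs = 2, matching y values: none (0 points).
  x = 3: rhs = 5, matching y values: 9, 10 (2 points).
  x = 4: rhs = 7, matching y values: 8, 11 (2 points).
  x = 5: rhs = 14, matching y values: none (0 points).
  x = 6: rhs = 13, matching y values: none (0 points).
  x = 7: rhs = 10, matching y values: none (0 points).
  x = 8: rhs = 11, matching y values: 7, 12 (2 points).
  x = 9: rhs = 3, matching y values: none (0 points).
  x = 10: rhs = 11, matching y values: 7, 12 (2 points).
  x = 11: rhs = 3, matching y values: none (0 points).
  x = 12: rhs = 4, matching y values: 2, 17 (2 points).
  x = 13: rhs = 1, matching y values: 1, 18 (2 points).
  x = 14: rhs = 0, matching y values: 0 (1 points).
  x = 15: rhs = 7, matching y values: 8, 11 (2 points).
  x = 16: rhs = 9, matching y values: 3, 16 (2 points).
  x = 17: rhs = 12, matching y values: none (0 points).
  x = 18: rhs = 3, matching y values: none (0 points).
Total affine count: 21.
Full point count |E(F_19)| = 21 + 1 = 22.
Hasse bound: |22 − (19+1)| = |2| = 2 ≤ 2√19 ≈ 8.7178 ✓.


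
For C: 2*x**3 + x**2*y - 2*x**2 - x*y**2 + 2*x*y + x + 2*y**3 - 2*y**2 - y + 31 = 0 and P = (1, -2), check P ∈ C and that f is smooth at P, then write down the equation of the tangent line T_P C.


Tangent line at P: -9*x + 38*y + 85 = 0.

Step 1: f(1, -2) = 0, so P lies on C.
Step 2: partial derivatives
  f_x(x, y) = 6*x**2 + 2*x*y - 4*x - y**2 + 2*y + 1, f_y(x, y) = x**2 - 2*x*y + 2*x + 6*y**2 - 4*y - 1.
  f_x(P) = -9, f_y(P) = 38 (gradient nonzero, so P is smooth).
Step 3: tangent line at P: -9·(x − 1) + 38·(y − -2) = 0.
Expanding: -9*x + 38*y + 85 = 0.


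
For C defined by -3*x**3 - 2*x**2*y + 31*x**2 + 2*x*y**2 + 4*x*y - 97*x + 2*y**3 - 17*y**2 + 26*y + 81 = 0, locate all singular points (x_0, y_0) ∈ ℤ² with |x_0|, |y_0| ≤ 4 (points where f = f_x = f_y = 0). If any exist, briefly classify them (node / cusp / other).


Singular points: {(3, 2)}; classification: cusp.

Compute partial derivatives:
  f_x = -9*x**2 - 4*x*y + 62*x + 2*y**2 + 4*y - 97.
  f_y = -2*x**2 + 4*x*y + 4*x + 6*y**2 - 34*y + 26.
Scan x_0 ∈ {−4, ..., 4}. For each x_0, f_y(x_0, y) is a polynomial in y; find its integer roots y ∈ {−4, ..., 4}, then test f_x and f at those candidates.
  x = -4: f_y(-4, y) = 6*y**2 - 50*y - 22; no integer root y with |y| ≤ 4.
  x = -3: f_y(-3, y) = 6*y**2 - 46*y - 4; no integer root y with |y| ≤ 4.
  x = -2: f_y(-2, y) = 6*y**2 - 42*y + 10; no integer root y with |y| ≤ 4.
  x = -1: f_y(-1, y) = 6*y**2 - 38*y + 20; no integer root y with |y| ≤ 4.
  x = 0: f_y(0, y) = 6*y**2 - 34*y + 26; no integer root y with |y| ≤ 4.
  x = 1: f_y(1, y) = 6*y**2 - 30*y + 28; no integer root y with |y| ≤ 4.
  x = 2: f_y(2, y) = 6*y**2 - 26*y + 26; no integer root y with |y| ≤ 4.
  x = 3: f_y(3, y) = 6*y**2 - 22*y + 20; vanishes at y ∈ {2}. (3, 2): f_x = 0, f = 0 — SINGULAR.
  x = 4: f_y(4, y) = 6*y**2 - 18*y + 10; no integer root y with |y| ≤ 4.
Only singular point on the grid: (3, 2).
Classify: substitute x = 3 + u, y = 2 + v and expand: f = -3*u**3 - 2*u**2*v + 2*u*v**2 + 2*v**3 + v**2.
No constant or linear terms (consistent with a singular point). Quadratic part: v**2. Cubic part: -3*u**3 - 2*u**2*v + 2*u*v**2 + 2*v**3.
The quadratic part v**2 is a perfect square, so there is a single (double) tangent line v = 0, i.e. y = 2. Restricting the cubic part to that line (v = 0) leaves -3*u**3 ≠ 0, so f is not divisible by v and the branch is v² ≈ 3*u**3 to lowest order — this is a cusp.
Classification: cusp.


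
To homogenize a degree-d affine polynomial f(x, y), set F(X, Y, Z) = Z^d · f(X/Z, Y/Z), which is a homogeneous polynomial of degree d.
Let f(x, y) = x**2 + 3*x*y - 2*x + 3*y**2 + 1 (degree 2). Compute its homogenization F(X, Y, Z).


F(X, Y, Z) = X**2 + 3*X*Y - 2*X*Z + 3*Y**2 + Z**2

deg(f) = 2.
Substitute x = X/Z, y = Y/Z into f, then multiply by Z^2.
  monomial 1·x^2·y^0 ↦ 1·X^2·Y^0·Z^0.
  monomial 3·x^1·y^1 ↦ 3·X^1·Y^1·Z^0.
  monomial -2·x^1·y^0 ↦ -2·X^1·Y^0·Z^1.
  monomial 3·x^0·y^2 ↦ 3·X^0·Y^2·Z^0.
  monomial 1·x^0·y^0 ↦ 1·X^0·Y^0·Z^2.
Collecting: F(X, Y, Z) = X**2 + 3*X*Y - 2*X*Z + 3*Y**2 + Z**2.


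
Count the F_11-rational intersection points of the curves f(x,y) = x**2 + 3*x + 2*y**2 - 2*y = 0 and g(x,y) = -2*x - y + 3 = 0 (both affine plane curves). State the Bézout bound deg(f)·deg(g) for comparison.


Common zeros: {(4, 6)}; count = 1; Bézout bound = 2.

deg(f) = 2, deg(g) = 1, so Bézout bound = 2.
Scan x ∈ F_11. For each x, list the y ∈ F_11 with f(x, y) ≡ 0 and those with g(x, y) ≡ 0 (mod 11); the common zeros in that column are the intersection.
  x = 0: f ≡ 0 at y ∈ {0, 1}; g ≡ 0 at y ∈ {3}; common: ∅.
  x = 1: f ≡ 0 at y ∈ {5, 7}; g ≡ 0 at y ∈ {1}; common: ∅.
  x = 2: f ≡ 0 at y ∈ {3, 9}; g ≡ 0 at y ∈ {10}; common: ∅.
  x = 3: f ≡ 0 at y ∈ {2, 10}; g ≡ 0 at y ∈ {8}; common: ∅.
  x = 4: f ≡ 0 at y ∈ {6}; g ≡ 0 at y ∈ {6}; common: {6}.
  x = 5: f ≡ 0 at y ∈ {2, 10}; g ≡ 0 at y ∈ {4}; common: ∅.
  x = 6: f ≡ 0 at y ∈ {3, 9}; g ≡ 0 at y ∈ {2}; common: ∅.
  x = 7: f ≡ 0 at y ∈ {5, 7}; g ≡ 0 at y ∈ {0}; common: ∅.
  x = 8: f ≡ 0 at y ∈ {0, 1}; g ≡ 0 at y ∈ {9}; common: ∅.
  x = 9: f ≡ 0 at y ∈ {4, 8}; g ≡ 0 at y ∈ {7}; common: ∅.
  x = 10: f ≡ 0 at y ∈ {4, 8}; g ≡ 0 at y ∈ {5}; common: ∅.
Collecting: common zeros = {(4, 6)}, so the count is 1.
Comparison with the Bézout bound: 1 ≤ 2 = deg(f)·deg(g), as expected for curves with no common component (the affine F_11-count falls short of the bound because intersections may lie at infinity, over extension fields, or carry multiplicity).


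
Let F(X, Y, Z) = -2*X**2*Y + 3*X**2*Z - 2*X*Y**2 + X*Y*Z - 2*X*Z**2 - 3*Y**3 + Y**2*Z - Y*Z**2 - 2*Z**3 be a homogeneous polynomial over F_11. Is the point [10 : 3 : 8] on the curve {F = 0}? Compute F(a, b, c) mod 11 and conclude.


F(10,3,8) ≡ 4 (mod 11); P is NOT on the curve.

Evaluate F(10, 3, 8) term-by-term (mod 11).
  -2*X**2*Y ↦ -2·100·3·1 = -600
  3*X**2*Z ↦ 3·100·1·8 = 2400
  -2*X*Y**2 ↦ -2·10·9·1 = -180
  X*Y*Z ↦ 1·10·3·8 = 240
  -2*X*Z**2 ↦ -2·10·1·64 = -1280
  -3*Y**3 ↦ -3·1·27·1 = -81
  Y**2*Z ↦ 1·1·9·8 = 72
  -Y*Z**2 ↦ -1·1·3·64 = -192
  -2*Z**3 ↦ -2·1·1·512 = -1024
Sum: F(10, 3, 8) = (-600) + (2400) + (-180) + (240) + (-1280) + (-81) + (72) + (-192) + (-1024) = -645.
Reducing mod 11: -645 ≡ 4 (mod 11).
Since F(a, b, c) ≡ 4 ≠ 0 (mod 11), P does NOT lie on the curve.


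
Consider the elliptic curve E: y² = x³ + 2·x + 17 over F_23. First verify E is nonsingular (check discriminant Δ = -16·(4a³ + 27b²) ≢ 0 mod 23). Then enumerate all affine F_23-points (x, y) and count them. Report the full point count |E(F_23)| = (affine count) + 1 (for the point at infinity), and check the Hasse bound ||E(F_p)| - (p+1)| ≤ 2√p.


Affine points = {(2, 11), (2, 12), (3, 2), (3, 21), (7, 11), (7, 12), (8, 4), (8, 19), (10, 5), (10, 18), (11, 6), (11, 17), (13, 3), (13, 20), (14, 11), (14, 12), (15, 8), (15, 15)}; affine count = 18; |E(F_23)| = 19.

Discriminant check: Δ ∝ 4a³ + 27b² = 4·2³ + 27·17² = 4·8 + 27·289 ≡ 15 (mod 23). Nonzero ⇒ E is nonsingular.
For each x ∈ F_23, compute rhs = x³ + 2·x + 17 mod 23, then count y ∈ F_23 with y² ≡ rhs.
  x = 0: rhs = 17, matching y values: none (0 points).
  x = 1: rhs = 20, matching y values: none (0 points).
  x = 2: rhs = 6, matching y values: 11, 12 (2 points).
  x = 3: rhs = 4, matching y values: 2, 21 (2 points).
  x = 4: rhs = 20, matching y values: none (0 points).
  x = 5: rhs = 14, matching y values: none (0 points).
  x = 6: rhs = 15, matching y values: none (0 points).
  x = 7: rhs = 6, matching y values: 11, 12 (2 points).
  x = 8: rhs = 16, matching y values: 4, 19 (2 points).
  x = 9: rhs = 5, matching y values: none (0 points).
  x = 10: rhs = 2, matching y values: 5, 18 (2 points).
  x = 11: rhs = 13, matching y values: 6, 17 (2 points).
  x = 12: rhs = 21, matching y values: none (0 points).
  x = 13: rhs = 9, matching y values: 3, 20 (2 points).
  x = 14: rhs = 6, matching y values: 11, 12 (2 points).
  x = 15: rhs = 18, matching y values: 8, 15 (2 points).
  x = 16: rhs = 5, matching y values: none (0 points).
  x = 17: rhs = 19, matching y values: none (0 points).
  x = 18: rhs = 20, matching y values: none (0 points).
  x = 19: rhs = 14, matching y values: none (0 points).
  x = 20: rhs = 7, matching y values: none (0 points).
  x = 21: rhs = 5, matching y values: none (0 points).
  x = 22: rhs = 14, matching y values: none (0 points).
Total affine count: 18.
Full point count |E(F_23)| = 18 + 1 = 19.
Hasse bound: |19 − (23+1)| = |-5| = 5 ≤ 2√23 ≈ 9.5917 ✓.
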